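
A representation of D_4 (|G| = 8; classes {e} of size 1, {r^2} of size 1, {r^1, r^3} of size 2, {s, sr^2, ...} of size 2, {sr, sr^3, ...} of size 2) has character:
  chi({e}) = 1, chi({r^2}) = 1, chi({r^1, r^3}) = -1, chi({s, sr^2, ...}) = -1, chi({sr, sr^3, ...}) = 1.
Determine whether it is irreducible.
Irreducible: <chi, chi> = 1.

Details: <chi, chi> = (1/|G|) sum_C |C| * |chi(C)|^2 = (1/8)[1*|1|^2 + 1*|1|^2 + 2*|-1|^2 + 2*|-1|^2 + 2*|1|^2]
  = (1/8)[(1) + (1) + (2) + (2) + (2)] = 8/8 = 1.
A character is irreducible iff <chi, chi> = 1, so this representation is irreducible.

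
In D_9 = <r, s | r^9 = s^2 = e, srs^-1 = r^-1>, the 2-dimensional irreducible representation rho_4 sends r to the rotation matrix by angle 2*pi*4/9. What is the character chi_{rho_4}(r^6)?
chi_{rho_4}(r^6) = 2*cos(2*pi*4*6/9) = -1

Reasoning: rho_4(r^6) is rotation by angle 2*pi*4*6/9, whose trace is 2*cos(2*pi*4*6/9) = -1.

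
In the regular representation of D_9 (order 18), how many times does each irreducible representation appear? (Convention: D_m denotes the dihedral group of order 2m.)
Each irreducible V_i of dimension d_i appears with multiplicity d_i, i.e. rho_reg = (direct sum over all irreducibles V_i) d_i V_i. The irreducible dimensions for D_9 are 1, 1, 2, 2, 2, 2: 2 irreducibles of dimension 1, each with multiplicity 1; 4 irreducibles of dimension 2, each with multiplicity 2. Total dimension 2*1*1 + 4*2*2 = 18 = |G|.

Why: General theorem: in the regular representation of a finite group G, each irreducible appears with multiplicity equal to its dimension. Check: dim(rho_reg) = sum d_i^2 = 1 + 1 + 4 + 4 + 4 + 4 = 18 = |G|.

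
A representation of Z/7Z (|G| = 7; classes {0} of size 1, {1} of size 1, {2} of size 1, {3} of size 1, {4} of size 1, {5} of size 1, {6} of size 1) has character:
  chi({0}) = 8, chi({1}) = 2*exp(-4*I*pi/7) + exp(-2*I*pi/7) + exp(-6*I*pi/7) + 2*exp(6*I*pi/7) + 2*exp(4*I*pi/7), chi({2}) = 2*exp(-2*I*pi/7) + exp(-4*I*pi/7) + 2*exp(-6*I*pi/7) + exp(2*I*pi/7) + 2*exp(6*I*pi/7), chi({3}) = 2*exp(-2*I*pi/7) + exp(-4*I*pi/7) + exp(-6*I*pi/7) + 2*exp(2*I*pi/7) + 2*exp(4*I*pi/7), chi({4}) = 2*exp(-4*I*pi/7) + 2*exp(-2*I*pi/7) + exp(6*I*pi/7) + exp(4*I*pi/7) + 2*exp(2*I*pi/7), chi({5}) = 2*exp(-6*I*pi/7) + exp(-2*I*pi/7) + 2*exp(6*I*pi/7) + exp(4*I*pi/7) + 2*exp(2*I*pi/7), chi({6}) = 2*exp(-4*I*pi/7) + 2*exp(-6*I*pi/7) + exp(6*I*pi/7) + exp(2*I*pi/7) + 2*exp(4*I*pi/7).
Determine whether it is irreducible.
Not irreducible (reducible): <chi, chi> = 14 > 1.

Justification: <chi, chi> = (1/|G|) sum_C |C| * |chi(C)|^2 = (1/7)[1*|8|^2 + 1*|2*exp(-4*I*pi/7) + exp(-2*I*pi/7) + exp(-6*I*pi/7) + 2*exp(6*I*pi/7) + 2*exp(4*I*pi/7)|^2 + 1*|2*exp(-2*I*pi/7) + exp(-4*I*pi/7) + 2*exp(-6*I*pi/7) + exp(2*I*pi/7) + 2*exp(6*I*pi/7)|^2 + 1*|2*exp(-2*I*pi/7) + exp(-4*I*pi/7) + exp(-6*I*pi/7) + 2*exp(2*I*pi/7) + 2*exp(4*I*pi/7)|^2 + 1*|2*exp(-4*I*pi/7) + 2*exp(-2*I*pi/7) + exp(6*I*pi/7) + exp(4*I*pi/7) + 2*exp(2*I*pi/7)|^2 + 1*|2*exp(-6*I*pi/7) + exp(-2*I*pi/7) + 2*exp(6*I*pi/7) + exp(4*I*pi/7) + 2*exp(2*I*pi/7)|^2 + 1*|2*exp(-4*I*pi/7) + 2*exp(-6*I*pi/7) + exp(6*I*pi/7) + exp(2*I*pi/7) + 2*exp(4*I*pi/7)|^2]
  = (1/7)[(64) + (14 + 10*exp(-2*I*pi/7) + 7*exp(-4*I*pi/7) + 8*exp(-6*I*pi/7) + 8*exp(6*I*pi/7) + 7*exp(4*I*pi/7) + 10*exp(2*I*pi/7)) + (14 + 10*exp(-4*I*pi/7) + 8*exp(-2*I*pi/7) + 7*exp(-6*I*pi/7) + 7*exp(6*I*pi/7) + 8*exp(2*I*pi/7) + 10*exp(4*I*pi/7)) + (14 + 8*exp(-4*I*pi/7) + 7*exp(-2*I*pi/7) + 10*exp(-6*I*pi/7) + 10*exp(6*I*pi/7) + 7*exp(2*I*pi/7) + 8*exp(4*I*pi/7)) + (14 + 8*exp(-4*I*pi/7) + 7*exp(-2*I*pi/7) + 10*exp(-6*I*pi/7) + 10*exp(6*I*pi/7) + 7*exp(2*I*pi/7) + 8*exp(4*I*pi/7)) + (14 + 10*exp(-4*I*pi/7) + 8*exp(-2*I*pi/7) + 7*exp(-6*I*pi/7) + 7*exp(6*I*pi/7) + 8*exp(2*I*pi/7) + 10*exp(4*I*pi/7)) + (14 + 10*exp(-2*I*pi/7) + 7*exp(-4*I*pi/7) + 8*exp(-6*I*pi/7) + 8*exp(6*I*pi/7) + 7*exp(4*I*pi/7) + 10*exp(2*I*pi/7))] = 98/7 = 14.
(Exp terms are combined using exp(i*s)*conj(exp(i*t)) = exp(i*(s-t)), and sums of them are collapsed using the identity that for every m > 1 the m distinct m-th roots of unity sum to 0, e.g. 1 + exp(2*I*pi/3) + exp(-2*I*pi/3) = 0.)
A character is irreducible iff <chi, chi> = 1, so this representation is reducible.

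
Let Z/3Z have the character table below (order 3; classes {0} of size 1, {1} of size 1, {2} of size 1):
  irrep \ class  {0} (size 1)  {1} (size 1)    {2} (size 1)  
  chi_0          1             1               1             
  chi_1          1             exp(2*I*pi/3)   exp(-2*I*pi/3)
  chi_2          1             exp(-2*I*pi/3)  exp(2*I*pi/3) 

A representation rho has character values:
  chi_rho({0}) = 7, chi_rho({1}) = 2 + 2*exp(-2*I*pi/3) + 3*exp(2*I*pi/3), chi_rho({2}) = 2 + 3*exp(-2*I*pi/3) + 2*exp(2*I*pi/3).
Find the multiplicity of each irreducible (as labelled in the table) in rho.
Multiplicities: chi_0: 2, chi_1: 3, chi_2: 2.

Working: Use <chi_rho, chi> = (1/|G|) sum_C |C| * chi_rho(C) * conj(chi(C)) with |G| = 3 for each irreducible chi in the table:
  <chi_rho, chi_0> = (1/3)[1*(7)*conj(1) + 1*(2 + 2*exp(-2*I*pi/3) + 3*exp(2*I*pi/3))*conj(1) + 1*(2 + 3*exp(-2*I*pi/3) + 2*exp(2*I*pi/3))*conj(1)]
      = (1/3)[(7) + (2 + 2*exp(-2*I*pi/3) + 3*exp(2*I*pi/3)) + (2 + 3*exp(-2*I*pi/3) + 2*exp(2*I*pi/3))] = 6/3 = 2
  <chi_rho, chi_1> = (1/3)[1*(7)*conj(1) + 1*(2 + 2*exp(-2*I*pi/3) + 3*exp(2*I*pi/3))*conj(exp(2*I*pi/3)) + 1*(2 + 3*exp(-2*I*pi/3) + 2*exp(2*I*pi/3))*conj(exp(-2*I*pi/3))]
      = (1/3)[(7) + (1) + (1)] = 9/3 = 3
  <chi_rho, chi_2> = (1/3)[1*(7)*conj(1) + 1*(2 + 2*exp(-2*I*pi/3) + 3*exp(2*I*pi/3))*conj(exp(-2*I*pi/3)) + 1*(2 + 3*exp(-2*I*pi/3) + 2*exp(2*I*pi/3))*conj(exp(2*I*pi/3))]
      = (1/3)[(7) + (2 + 3*exp(-2*I*pi/3) + 2*exp(2*I*pi/3)) + (2 + 2*exp(-2*I*pi/3) + 3*exp(2*I*pi/3))] = 6/3 = 2
(Exp terms are combined using exp(i*s)*conj(exp(i*t)) = exp(i*(s-t)), and sums of them are collapsed using the identity that for every m > 1 the m distinct m-th roots of unity sum to 0, e.g. 1 + exp(2*I*pi/3) + exp(-2*I*pi/3) = 0.)
Dimension check: dim(rho) = sum (mult * dim) = 2*1 + 3*1 + 2*1 = 7 = chi_rho(e) = 7.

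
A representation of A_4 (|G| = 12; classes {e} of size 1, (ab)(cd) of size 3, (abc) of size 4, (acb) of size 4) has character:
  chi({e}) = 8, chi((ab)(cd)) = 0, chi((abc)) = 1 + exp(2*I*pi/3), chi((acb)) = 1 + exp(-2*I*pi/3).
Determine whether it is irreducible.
Not irreducible (reducible): <chi, chi> = 6 > 1.

Reasoning: <chi, chi> = (1/|G|) sum_C |C| * |chi(C)|^2 = (1/12)[1*|8|^2 + 3*|0|^2 + 4*|1 + exp(2*I*pi/3)|^2 + 4*|1 + exp(-2*I*pi/3)|^2]
  = (1/12)[(64) + (0) + (4) + (4)] = 72/12 = 6.
(Exp terms are combined using exp(i*s)*conj(exp(i*t)) = exp(i*(s-t)), and sums of them are collapsed using the identity that for every m > 1 the m distinct m-th roots of unity sum to 0, e.g. 1 + exp(2*I*pi/3) + exp(-2*I*pi/3) = 0.)
A character is irreducible iff <chi, chi> = 1, so this representation is reducible.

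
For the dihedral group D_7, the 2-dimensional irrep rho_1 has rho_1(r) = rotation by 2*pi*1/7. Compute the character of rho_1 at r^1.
chi_{rho_1}(r^1) = 2*cos(2*pi*1*1/7) = 2*cos(2*pi/7)

Derivation: rho_1(r^1) is rotation by angle 2*pi*1*1/7, whose trace is 2*cos(2*pi*1*1/7) = 2*cos(2*pi/7).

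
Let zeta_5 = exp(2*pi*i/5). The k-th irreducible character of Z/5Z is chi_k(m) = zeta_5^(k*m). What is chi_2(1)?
chi_2(1) = zeta_5^2 = exp(4*I*pi/5)

Argument: chi_2(1) = zeta_5^(2*1) = zeta_5^2. Since zeta_5^5 = 1, this equals zeta_5^2 = exp(2*pi*i*2/5) = exp(4*I*pi/5).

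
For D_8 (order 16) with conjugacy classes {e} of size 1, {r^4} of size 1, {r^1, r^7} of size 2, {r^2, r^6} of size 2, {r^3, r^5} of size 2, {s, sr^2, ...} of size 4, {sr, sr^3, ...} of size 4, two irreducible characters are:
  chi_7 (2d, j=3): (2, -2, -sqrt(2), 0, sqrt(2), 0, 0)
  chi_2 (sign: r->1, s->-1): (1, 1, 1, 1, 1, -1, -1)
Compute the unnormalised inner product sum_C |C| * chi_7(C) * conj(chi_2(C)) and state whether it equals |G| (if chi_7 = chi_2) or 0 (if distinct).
Sum = 0; so <chi_7, chi_2> = 0 (distinct irreducibles are orthogonal).

Proof sketch: Compute term by term over conjugacy classes (|C| * chi_7(C) * conj(chi_2(C))):
  1*(2)*conj(1) + 1*(-2)*conj(1) + 2*(-sqrt(2))*conj(1) + 2*(0)*conj(1) + 2*(sqrt(2))*conj(1) + 4*(0)*conj(-1) + 4*(0)*conj(-1)
  = (2) + (-2) + (-2*sqrt(2)) + (0) + (2*sqrt(2)) + (0) + (0)
  = 0.
Dividing by |G| = 16 gives 0/16 = 0, matching the row-orthogonality relation <chi_7, chi_2> = [chi_7 = chi_2].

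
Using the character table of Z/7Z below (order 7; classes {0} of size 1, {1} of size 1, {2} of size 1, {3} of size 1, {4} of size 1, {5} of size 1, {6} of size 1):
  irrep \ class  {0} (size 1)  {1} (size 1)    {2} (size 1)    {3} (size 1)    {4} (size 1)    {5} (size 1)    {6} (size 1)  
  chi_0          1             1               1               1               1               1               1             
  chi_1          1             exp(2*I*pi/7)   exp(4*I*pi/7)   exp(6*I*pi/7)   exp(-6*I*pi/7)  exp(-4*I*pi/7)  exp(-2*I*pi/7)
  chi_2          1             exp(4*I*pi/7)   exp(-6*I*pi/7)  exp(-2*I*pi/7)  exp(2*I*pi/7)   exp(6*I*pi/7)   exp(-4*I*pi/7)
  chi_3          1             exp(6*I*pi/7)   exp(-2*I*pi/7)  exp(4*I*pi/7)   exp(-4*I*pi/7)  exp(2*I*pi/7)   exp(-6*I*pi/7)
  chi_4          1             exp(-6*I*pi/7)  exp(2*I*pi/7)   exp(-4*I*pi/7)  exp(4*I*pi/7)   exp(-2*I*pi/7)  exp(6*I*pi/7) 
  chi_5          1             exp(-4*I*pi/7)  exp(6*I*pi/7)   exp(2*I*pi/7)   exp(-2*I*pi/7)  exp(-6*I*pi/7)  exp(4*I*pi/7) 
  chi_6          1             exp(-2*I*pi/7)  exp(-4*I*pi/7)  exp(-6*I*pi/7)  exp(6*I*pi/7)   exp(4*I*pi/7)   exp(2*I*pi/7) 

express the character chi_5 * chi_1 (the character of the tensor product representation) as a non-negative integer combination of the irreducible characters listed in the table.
chi_5 tensor chi_1 = chi_6 (all other irreducibles have multiplicity 0).

Proof sketch: The character of a tensor product is the pointwise product (chi_5 * chi_1)(C) = chi_5(C) * chi_1(C):
  {0}: (1)*(1), {1}: (exp(-4*I*pi/7))*(exp(2*I*pi/7)), {2}: (exp(6*I*pi/7))*(exp(4*I*pi/7)), {3}: (exp(2*I*pi/7))*(exp(6*I*pi/7)), {4}: (exp(-2*I*pi/7))*(exp(-6*I*pi/7)), {5}: (exp(-6*I*pi/7))*(exp(-4*I*pi/7)), {6}: (exp(4*I*pi/7))*(exp(-2*I*pi/7))
so (chi_5 * chi_1) takes values
  {0} -> 1, {1} -> exp(-2*I*pi/7), {2} -> exp(-4*I*pi/7), {3} -> exp(-6*I*pi/7), {4} -> exp(6*I*pi/7), {5} -> exp(4*I*pi/7), {6} -> exp(2*I*pi/7).
Now take the inner product of this character with each irreducible chi from the table, <chi_5*chi_1, chi> = (1/7) sum_C |C| (chi_5*chi_1)(C) conj(chi(C)):
  <chi_5*chi_1, chi_0> = (1/7)[1*(1)*conj(1) + 1*(exp(-2*I*pi/7))*conj(1) + 1*(exp(-4*I*pi/7))*conj(1) + 1*(exp(-6*I*pi/7))*conj(1) + 1*(exp(6*I*pi/7))*conj(1) + 1*(exp(4*I*pi/7))*conj(1) + 1*(exp(2*I*pi/7))*conj(1)]
      = (1/7)[(1) + (exp(-2*I*pi/7)) + (exp(-4*I*pi/7)) + (exp(-6*I*pi/7)) + (exp(6*I*pi/7)) + (exp(4*I*pi/7)) + (exp(2*I*pi/7))] = 0/7 = 0
  <chi_5*chi_1, chi_1> = (1/7)[1*(1)*conj(1) + 1*(exp(-2*I*pi/7))*conj(exp(2*I*pi/7)) + 1*(exp(-4*I*pi/7))*conj(exp(4*I*pi/7)) + 1*(exp(-6*I*pi/7))*conj(exp(6*I*pi/7)) + 1*(exp(6*I*pi/7))*conj(exp(-6*I*pi/7)) + 1*(exp(4*I*pi/7))*conj(exp(-4*I*pi/7)) + 1*(exp(2*I*pi/7))*conj(exp(-2*I*pi/7))]
      = (1/7)[(1) + (exp(-4*I*pi/7)) + (exp(6*I*pi/7)) + (exp(2*I*pi/7)) + (exp(-2*I*pi/7)) + (exp(-6*I*pi/7)) + (exp(4*I*pi/7))] = 0/7 = 0
  <chi_5*chi_1, chi_2> = (1/7)[1*(1)*conj(1) + 1*(exp(-2*I*pi/7))*conj(exp(4*I*pi/7)) + 1*(exp(-4*I*pi/7))*conj(exp(-6*I*pi/7)) + 1*(exp(-6*I*pi/7))*conj(exp(-2*I*pi/7)) + 1*(exp(6*I*pi/7))*conj(exp(2*I*pi/7)) + 1*(exp(4*I*pi/7))*conj(exp(6*I*pi/7)) + 1*(exp(2*I*pi/7))*conj(exp(-4*I*pi/7))]
      = (1/7)[(1) + (exp(-6*I*pi/7)) + (exp(2*I*pi/7)) + (exp(-4*I*pi/7)) + (exp(4*I*pi/7)) + (exp(-2*I*pi/7)) + (exp(6*I*pi/7))] = 0/7 = 0
  <chi_5*chi_1, chi_3> = (1/7)[1*(1)*conj(1) + 1*(exp(-2*I*pi/7))*conj(exp(6*I*pi/7)) + 1*(exp(-4*I*pi/7))*conj(exp(-2*I*pi/7)) + 1*(exp(-6*I*pi/7))*conj(exp(4*I*pi/7)) + 1*(exp(6*I*pi/7))*conj(exp(-4*I*pi/7)) + 1*(exp(4*I*pi/7))*conj(exp(2*I*pi/7)) + 1*(exp(2*I*pi/7))*conj(exp(-6*I*pi/7))]
      = (1/7)[(1) + (exp(6*I*pi/7)) + (exp(-2*I*pi/7)) + (exp(4*I*pi/7)) + (exp(-4*I*pi/7)) + (exp(2*I*pi/7)) + (exp(-6*I*pi/7))] = 0/7 = 0
  <chi_5*chi_1, chi_4> = (1/7)[1*(1)*conj(1) + 1*(exp(-2*I*pi/7))*conj(exp(-6*I*pi/7)) + 1*(exp(-4*I*pi/7))*conj(exp(2*I*pi/7)) + 1*(exp(-6*I*pi/7))*conj(exp(-4*I*pi/7)) + 1*(exp(6*I*pi/7))*conj(exp(4*I*pi/7)) + 1*(exp(4*I*pi/7))*conj(exp(-2*I*pi/7)) + 1*(exp(2*I*pi/7))*conj(exp(6*I*pi/7))]
      = (1/7)[(1) + (exp(4*I*pi/7)) + (exp(-6*I*pi/7)) + (exp(-2*I*pi/7)) + (exp(2*I*pi/7)) + (exp(6*I*pi/7)) + (exp(-4*I*pi/7))] = 0/7 = 0
  <chi_5*chi_1, chi_5> = (1/7)[1*(1)*conj(1) + 1*(exp(-2*I*pi/7))*conj(exp(-4*I*pi/7)) + 1*(exp(-4*I*pi/7))*conj(exp(6*I*pi/7)) + 1*(exp(-6*I*pi/7))*conj(exp(2*I*pi/7)) + 1*(exp(6*I*pi/7))*conj(exp(-2*I*pi/7)) + 1*(exp(4*I*pi/7))*conj(exp(-6*I*pi/7)) + 1*(exp(2*I*pi/7))*conj(exp(4*I*pi/7))]
      = (1/7)[(1) + (exp(2*I*pi/7)) + (exp(4*I*pi/7)) + (exp(6*I*pi/7)) + (exp(-6*I*pi/7)) + (exp(-4*I*pi/7)) + (exp(-2*I*pi/7))] = 0/7 = 0
  <chi_5*chi_1, chi_6> = (1/7)[1*(1)*conj(1) + 1*(exp(-2*I*pi/7))*conj(exp(-2*I*pi/7)) + 1*(exp(-4*I*pi/7))*conj(exp(-4*I*pi/7)) + 1*(exp(-6*I*pi/7))*conj(exp(-6*I*pi/7)) + 1*(exp(6*I*pi/7))*conj(exp(6*I*pi/7)) + 1*(exp(4*I*pi/7))*conj(exp(4*I*pi/7)) + 1*(exp(2*I*pi/7))*conj(exp(2*I*pi/7))]
      = (1/7)[(1) + (1) + (1) + (1) + (1) + (1) + (1)] = 7/7 = 1
(Exp terms are combined using exp(i*s)*conj(exp(i*t)) = exp(i*(s-t)), and sums of them are collapsed using the identity that for every m > 1 the m distinct m-th roots of unity sum to 0, e.g. 1 + exp(2*I*pi/3) + exp(-2*I*pi/3) = 0.)
Hence the multiplicities are chi_6: 1. Dimension check: dim(chi_5)*dim(chi_1) = 1*1 = 1 and sum (mult * dim) = 1*1 = 1.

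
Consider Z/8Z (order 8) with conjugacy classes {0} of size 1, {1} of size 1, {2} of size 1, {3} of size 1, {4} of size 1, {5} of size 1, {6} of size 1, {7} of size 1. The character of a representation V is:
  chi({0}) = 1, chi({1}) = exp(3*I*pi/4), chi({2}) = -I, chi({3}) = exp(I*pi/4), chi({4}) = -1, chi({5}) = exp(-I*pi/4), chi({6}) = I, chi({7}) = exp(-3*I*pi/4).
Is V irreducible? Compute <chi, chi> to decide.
Irreducible: <chi, chi> = 1.

Derivation: <chi, chi> = (1/|G|) sum_C |C| * |chi(C)|^2 = (1/8)[1*|1|^2 + 1*|exp(3*I*pi/4)|^2 + 1*|-I|^2 + 1*|exp(I*pi/4)|^2 + 1*|-1|^2 + 1*|exp(-I*pi/4)|^2 + 1*|I|^2 + 1*|exp(-3*I*pi/4)|^2]
  = (1/8)[(1) + (1) + (1) + (1) + (1) + (1) + (1) + (1)] = 8/8 = 1.
(Exp terms are combined using exp(i*s)*conj(exp(i*t)) = exp(i*(s-t)), and sums of them are collapsed using the identity that for every m > 1 the m distinct m-th roots of unity sum to 0, e.g. 1 + exp(2*I*pi/3) + exp(-2*I*pi/3) = 0.)
A character is irreducible iff <chi, chi> = 1, so this representation is irreducible.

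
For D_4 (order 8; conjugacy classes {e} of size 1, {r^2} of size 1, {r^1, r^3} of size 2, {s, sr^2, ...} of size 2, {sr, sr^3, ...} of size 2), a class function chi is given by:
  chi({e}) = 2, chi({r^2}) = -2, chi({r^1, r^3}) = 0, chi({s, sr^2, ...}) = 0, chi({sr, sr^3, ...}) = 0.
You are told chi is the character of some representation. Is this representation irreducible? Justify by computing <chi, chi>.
Irreducible: <chi, chi> = 1.

Why: <chi, chi> = (1/|G|) sum_C |C| * |chi(C)|^2 = (1/8)[1*|2|^2 + 1*|-2|^2 + 2*|0|^2 + 2*|0|^2 + 2*|0|^2]
  = (1/8)[(4) + (4) + (0) + (0) + (0)] = 8/8 = 1.
A character is irreducible iff <chi, chi> = 1, so this representation is irreducible.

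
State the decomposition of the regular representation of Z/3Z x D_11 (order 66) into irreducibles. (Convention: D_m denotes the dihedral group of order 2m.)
Each irreducible V_i of dimension d_i appears with multiplicity d_i, i.e. rho_reg = (direct sum over all irreducibles V_i) d_i V_i. The irreducible dimensions for Z/3Z x D_11 are 1, 1, 1, 1, 1, 1, 2, 2, 2, 2, 2, 2, 2, 2, 2, 2, 2, 2, 2, 2, 2: 6 irreducibles of dimension 1, each with multiplicity 1; 15 irreducibles of dimension 2, each with multiplicity 2. Total dimension 6*1*1 + 15*2*2 = 66 = |G|.

Justification: General theorem: in the regular representation of a finite group G, each irreducible appears with multiplicity equal to its dimension. Check: dim(rho_reg) = sum d_i^2 = 1 + 1 + 1 + 1 + 1 + 1 + 4 + 4 + 4 + 4 + 4 + 4 + 4 + 4 + 4 + 4 + 4 + 4 + 4 + 4 + 4 = 66 = |G|.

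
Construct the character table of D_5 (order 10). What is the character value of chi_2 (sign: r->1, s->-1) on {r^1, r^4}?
Conjugacy classes: {e} of size 1, {r^1, r^4} of size 2, {r^2, r^3} of size 2, {s, sr, ..., sr^4} of size 5.
Character table:
  irrep \ class              {e} (size 1)  {r^1, r^4} (size 2)  {r^2, r^3} (size 2)  {s, sr, ..., sr^4} (size 5)
  chi_1 (triv)               1             1                    1                    1                          
  chi_2 (sign: r->1, s->-1)  1             1                    1                    -1                         
  chi_3 (2d, j=1)            2             -1/2 + sqrt(5)/2     -sqrt(5)/2 - 1/2     0                          
  chi_4 (2d, j=2)            2             -sqrt(5)/2 - 1/2     -1/2 + sqrt(5)/2     0                          

Spot check: chi_2 (sign: r->1, s->-1) on {r^1, r^4} = 1.

Details: D_5 has order 2*5 = 10 with 4 conjugacy classes, hence 4 irreducibles. Sum of squared dims 1 + 1 + 4 + 4 = 10 = |G|. Linear characters come from the abelianisation; the 2-dimensional irreps have character r^k -> 2*cos(2*pi*j*k/5), reflections -> 0.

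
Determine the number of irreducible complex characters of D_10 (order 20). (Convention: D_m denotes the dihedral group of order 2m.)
8

Working: The number of irreducible complex representations of a finite group equals its number of conjugacy classes. D_10 has 8 conjugacy classes (n/2 + 3 for n even), so D_10 (order 20) has exactly 8 irreducible complex representations.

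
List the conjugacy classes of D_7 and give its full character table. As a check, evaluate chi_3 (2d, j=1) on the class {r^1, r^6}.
Conjugacy classes: {e} of size 1, {r^1, r^6} of size 2, {r^2, r^5} of size 2, {r^3, r^4} of size 2, {s, sr, ..., sr^6} of size 7.
Character table:
  irrep \ class              {e} (size 1)  {r^1, r^6} (size 2)  {r^2, r^5} (size 2)  {r^3, r^4} (size 2)  {s, sr, ..., sr^6} (size 7)
  chi_1 (triv)               1             1                    1                    1                    1                          
  chi_2 (sign: r->1, s->-1)  1             1                    1                    1                    -1                         
  chi_3 (2d, j=1)            2             2*cos(2*pi/7)        -2*cos(3*pi/7)       -2*cos(pi/7)         0                          
  chi_4 (2d, j=2)            2             -2*cos(3*pi/7)       -2*cos(pi/7)         2*cos(2*pi/7)        0                          
  chi_5 (2d, j=3)            2             -2*cos(pi/7)         2*cos(2*pi/7)        -2*cos(3*pi/7)       0                          

Spot check: chi_3 (2d, j=1) on {r^1, r^6} = 2*cos(2*pi/7).

Working: D_7 has order 2*7 = 14 with 5 conjugacy classes, hence 5 irreducibles. Sum of squared dims 1 + 1 + 4 + 4 + 4 = 14 = |G|. Linear characters come from the abelianisation; the 2-dimensional irreps have character r^k -> 2*cos(2*pi*j*k/7), reflections -> 0.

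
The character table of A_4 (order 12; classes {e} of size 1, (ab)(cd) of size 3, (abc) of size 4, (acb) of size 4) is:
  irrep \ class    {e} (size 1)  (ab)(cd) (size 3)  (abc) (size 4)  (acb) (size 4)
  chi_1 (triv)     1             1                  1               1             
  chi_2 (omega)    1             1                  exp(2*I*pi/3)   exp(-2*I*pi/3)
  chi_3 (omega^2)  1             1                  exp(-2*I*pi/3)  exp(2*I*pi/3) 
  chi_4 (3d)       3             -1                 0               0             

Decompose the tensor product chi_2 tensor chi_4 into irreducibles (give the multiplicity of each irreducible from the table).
chi_2 tensor chi_4 = chi_4 (all other irreducibles have multiplicity 0).

Solution. The character of a tensor product is the pointwise product (chi_2 * chi_4)(C) = chi_2(C) * chi_4(C):
  {e}: (1)*(3), (ab)(cd): (1)*(-1), (abc): (exp(2*I*pi/3))*(0), (acb): (exp(-2*I*pi/3))*(0)
so (chi_2 * chi_4) takes values
  {e} -> 3, (ab)(cd) -> -1, (abc) -> 0, (acb) -> 0.
Now take the inner product of this character with each irreducible chi from the table, <chi_2*chi_4, chi> = (1/12) sum_C |C| (chi_2*chi_4)(C) conj(chi(C)):
  <chi_2*chi_4, chi_1> = (1/12)[1*(3)*conj(1) + 3*(-1)*conj(1) + 4*(0)*conj(1) + 4*(0)*conj(1)]
      = (1/12)[(3) + (-3) + (0) + (0)] = 0/12 = 0
  <chi_2*chi_4, chi_2> = (1/12)[1*(3)*conj(1) + 3*(-1)*conj(1) + 4*(0)*conj(exp(2*I*pi/3)) + 4*(0)*conj(exp(-2*I*pi/3))]
      = (1/12)[(3) + (-3) + (0) + (0)] = 0/12 = 0
  <chi_2*chi_4, chi_3> = (1/12)[1*(3)*conj(1) + 3*(-1)*conj(1) + 4*(0)*conj(exp(-2*I*pi/3)) + 4*(0)*conj(exp(2*I*pi/3))]
      = (1/12)[(3) + (-3) + (0) + (0)] = 0/12 = 0
  <chi_2*chi_4, chi_4> = (1/12)[1*(3)*conj(3) + 3*(-1)*conj(-1) + 4*(0)*conj(0) + 4*(0)*conj(0)]
      = (1/12)[(9) + (3) + (0) + (0)] = 12/12 = 1
(Exp terms are combined using exp(i*s)*conj(exp(i*t)) = exp(i*(s-t)), and sums of them are collapsed using the identity that for every m > 1 the m distinct m-th roots of unity sum to 0, e.g. 1 + exp(2*I*pi/3) + exp(-2*I*pi/3) = 0.)
Hence the multiplicities are chi_4: 1. Dimension check: dim(chi_2)*dim(chi_4) = 1*3 = 3 and sum (mult * dim) = 1*3 = 3.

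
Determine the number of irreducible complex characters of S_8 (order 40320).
22

Solution. The number of irreducible complex representations of a finite group equals its number of conjugacy classes. Conjugacy classes in S_8 correspond to cycle types, i.e. partitions of 8; there are p(8) = 22 of them, so S_8 (order 40320) has exactly 22 irreducible complex representations.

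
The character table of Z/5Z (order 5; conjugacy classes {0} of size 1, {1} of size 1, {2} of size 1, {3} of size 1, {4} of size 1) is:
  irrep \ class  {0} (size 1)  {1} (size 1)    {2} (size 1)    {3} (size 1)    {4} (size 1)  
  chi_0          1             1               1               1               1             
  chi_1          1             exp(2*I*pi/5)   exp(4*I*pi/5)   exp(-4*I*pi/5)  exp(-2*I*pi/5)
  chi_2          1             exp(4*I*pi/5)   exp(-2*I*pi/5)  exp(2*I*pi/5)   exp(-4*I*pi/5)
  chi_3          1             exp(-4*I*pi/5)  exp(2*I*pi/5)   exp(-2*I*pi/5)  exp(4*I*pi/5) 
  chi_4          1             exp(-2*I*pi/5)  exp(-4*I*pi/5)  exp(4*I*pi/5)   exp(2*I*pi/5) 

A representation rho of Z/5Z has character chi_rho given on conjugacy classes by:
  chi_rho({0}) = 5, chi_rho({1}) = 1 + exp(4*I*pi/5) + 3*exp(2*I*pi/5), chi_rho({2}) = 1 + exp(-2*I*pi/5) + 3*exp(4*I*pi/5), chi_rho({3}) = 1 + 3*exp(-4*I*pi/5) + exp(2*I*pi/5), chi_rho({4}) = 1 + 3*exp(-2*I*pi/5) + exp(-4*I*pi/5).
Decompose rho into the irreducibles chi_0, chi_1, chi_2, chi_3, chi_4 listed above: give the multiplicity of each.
Multiplicities: chi_0: 1, chi_1: 3, chi_2: 1, chi_3: 0, chi_4: 0.

Derivation: Use <chi_rho, chi> = (1/|G|) sum_C |C| * chi_rho(C) * conj(chi(C)) with |G| = 5 for each irreducible chi in the table:
  <chi_rho, chi_0> = (1/5)[1*(5)*conj(1) + 1*(1 + exp(4*I*pi/5) + 3*exp(2*I*pi/5))*conj(1) + 1*(1 + exp(-2*I*pi/5) + 3*exp(4*I*pi/5))*conj(1) + 1*(1 + 3*exp(-4*I*pi/5) + exp(2*I*pi/5))*conj(1) + 1*(1 + 3*exp(-2*I*pi/5) + exp(-4*I*pi/5))*conj(1)]
      = (1/5)[(5) + (1 + exp(4*I*pi/5) + 3*exp(2*I*pi/5)) + (1 + exp(-2*I*pi/5) + 3*exp(4*I*pi/5)) + (1 + 3*exp(-4*I*pi/5) + exp(2*I*pi/5)) + (1 + 3*exp(-2*I*pi/5) + exp(-4*I*pi/5))] = 5/5 = 1
  <chi_rho, chi_1> = (1/5)[1*(5)*conj(1) + 1*(1 + exp(4*I*pi/5) + 3*exp(2*I*pi/5))*conj(exp(2*I*pi/5)) + 1*(1 + exp(-2*I*pi/5) + 3*exp(4*I*pi/5))*conj(exp(4*I*pi/5)) + 1*(1 + 3*exp(-4*I*pi/5) + exp(2*I*pi/5))*conj(exp(-4*I*pi/5)) + 1*(1 + 3*exp(-2*I*pi/5) + exp(-4*I*pi/5))*conj(exp(-2*I*pi/5))]
      = (1/5)[(5) + (3 + exp(-2*I*pi/5) + exp(2*I*pi/5)) + (3 + exp(-4*I*pi/5) + exp(4*I*pi/5)) + (3 + exp(-4*I*pi/5) + exp(4*I*pi/5)) + (3 + exp(-2*I*pi/5) + exp(2*I*pi/5))] = 15/5 = 3
  <chi_rho, chi_2> = (1/5)[1*(5)*conj(1) + 1*(1 + exp(4*I*pi/5) + 3*exp(2*I*pi/5))*conj(exp(4*I*pi/5)) + 1*(1 + exp(-2*I*pi/5) + 3*exp(4*I*pi/5))*conj(exp(-2*I*pi/5)) + 1*(1 + 3*exp(-4*I*pi/5) + exp(2*I*pi/5))*conj(exp(2*I*pi/5)) + 1*(1 + 3*exp(-2*I*pi/5) + exp(-4*I*pi/5))*conj(exp(-4*I*pi/5))]
      = (1/5)[(5) + (1 + 3*exp(-2*I*pi/5) + exp(-4*I*pi/5)) + (1 + 3*exp(-4*I*pi/5) + exp(2*I*pi/5)) + (1 + exp(-2*I*pi/5) + 3*exp(4*I*pi/5)) + (1 + exp(4*I*pi/5) + 3*exp(2*I*pi/5))] = 5/5 = 1
  <chi_rho, chi_3> = (1/5)[1*(5)*conj(1) + 1*(1 + exp(4*I*pi/5) + 3*exp(2*I*pi/5))*conj(exp(-4*I*pi/5)) + 1*(1 + exp(-2*I*pi/5) + 3*exp(4*I*pi/5))*conj(exp(2*I*pi/5)) + 1*(1 + 3*exp(-4*I*pi/5) + exp(2*I*pi/5))*conj(exp(-2*I*pi/5)) + 1*(1 + 3*exp(-2*I*pi/5) + exp(-4*I*pi/5))*conj(exp(4*I*pi/5))]
      = (1/5)[(5) + (3*exp(-4*I*pi/5) + exp(-2*I*pi/5) + exp(4*I*pi/5)) + (exp(-2*I*pi/5) + exp(-4*I*pi/5) + 3*exp(2*I*pi/5)) + (3*exp(-2*I*pi/5) + exp(4*I*pi/5) + exp(2*I*pi/5)) + (exp(-4*I*pi/5) + exp(2*I*pi/5) + 3*exp(4*I*pi/5))] = 0/5 = 0
  <chi_rho, chi_4> = (1/5)[1*(5)*conj(1) + 1*(1 + exp(4*I*pi/5) + 3*exp(2*I*pi/5))*conj(exp(-2*I*pi/5)) + 1*(1 + exp(-2*I*pi/5) + 3*exp(4*I*pi/5))*conj(exp(-4*I*pi/5)) + 1*(1 + 3*exp(-4*I*pi/5) + exp(2*I*pi/5))*conj(exp(4*I*pi/5)) + 1*(1 + 3*exp(-2*I*pi/5) + exp(-4*I*pi/5))*conj(exp(2*I*pi/5))]
      = (1/5)[(5) + (exp(-4*I*pi/5) + exp(2*I*pi/5) + 3*exp(4*I*pi/5)) + (3*exp(-2*I*pi/5) + exp(4*I*pi/5) + exp(2*I*pi/5)) + (exp(-2*I*pi/5) + exp(-4*I*pi/5) + 3*exp(2*I*pi/5)) + (3*exp(-4*I*pi/5) + exp(-2*I*pi/5) + exp(4*I*pi/5))] = 0/5 = 0
(Exp terms are combined using exp(i*s)*conj(exp(i*t)) = exp(i*(s-t)), and sums of them are collapsed using the identity that for every m > 1 the m distinct m-th roots of unity sum to 0, e.g. 1 + exp(2*I*pi/3) + exp(-2*I*pi/3) = 0.)
Dimension check: dim(rho) = sum (mult * dim) = 1*1 + 3*1 + 1*1 + 0*1 + 0*1 = 5 = chi_rho(e) = 5.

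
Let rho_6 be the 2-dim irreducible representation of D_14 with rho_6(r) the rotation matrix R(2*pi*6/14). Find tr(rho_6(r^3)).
chi_{rho_6}(r^3) = 2*cos(2*pi*6*3/14) = -2*cos(3*pi/7)

Why: rho_6(r^3) is rotation by angle 2*pi*6*3/14, whose trace is 2*cos(2*pi*6*3/14) = -2*cos(3*pi/7).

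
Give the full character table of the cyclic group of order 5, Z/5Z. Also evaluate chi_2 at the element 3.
Character table of Z/5Z (irreps indexed chi_0,...,chi_4 with chi_k(m) = zeta_5^(k*m), zeta_5 = exp(2*pi*i/5)):
  irrep \ class  {0} (size 1)  {1} (size 1)    {2} (size 1)    {3} (size 1)    {4} (size 1)  
  chi_0          1             1               1               1               1             
  chi_1          1             exp(2*I*pi/5)   exp(4*I*pi/5)   exp(-4*I*pi/5)  exp(-2*I*pi/5)
  chi_2          1             exp(4*I*pi/5)   exp(-2*I*pi/5)  exp(2*I*pi/5)   exp(-4*I*pi/5)
  chi_3          1             exp(-4*I*pi/5)  exp(2*I*pi/5)   exp(-2*I*pi/5)  exp(4*I*pi/5) 
  chi_4          1             exp(-2*I*pi/5)  exp(-4*I*pi/5)  exp(4*I*pi/5)   exp(2*I*pi/5) 

Spot check: chi_2(3) = zeta_5^(2*3) = zeta_5^6 = exp(2*I*pi/5).

Solution. Z/5Z is abelian, so all 5 irreducible complex representations are 1-dimensional. They are given by chi_k(m) = zeta_5^(k*m) for k = 0,...,4. Row orthogonality: sum_m chi_k(m) conj(chi_l(m)) = 5 * [k = l].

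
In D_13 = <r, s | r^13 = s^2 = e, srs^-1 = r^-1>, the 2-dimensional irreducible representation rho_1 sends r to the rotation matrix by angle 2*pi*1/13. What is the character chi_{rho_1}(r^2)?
chi_{rho_1}(r^2) = 2*cos(2*pi*1*2/13) = 2*cos(4*pi/13)

Why: rho_1(r^2) is rotation by angle 2*pi*1*2/13, whose trace is 2*cos(2*pi*1*2/13) = 2*cos(4*pi/13).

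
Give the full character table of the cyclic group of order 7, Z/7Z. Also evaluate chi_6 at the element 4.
Character table of Z/7Z (irreps indexed chi_0,...,chi_6 with chi_k(m) = zeta_7^(k*m), zeta_7 = exp(2*pi*i/7)):
  irrep \ class  {0} (size 1)  {1} (size 1)    {2} (size 1)    {3} (size 1)    {4} (size 1)    {5} (size 1)    {6} (size 1)  
  chi_0          1             1               1               1               1               1               1             
  chi_1          1             exp(2*I*pi/7)   exp(4*I*pi/7)   exp(6*I*pi/7)   exp(-6*I*pi/7)  exp(-4*I*pi/7)  exp(-2*I*pi/7)
  chi_2          1             exp(4*I*pi/7)   exp(-6*I*pi/7)  exp(-2*I*pi/7)  exp(2*I*pi/7)   exp(6*I*pi/7)   exp(-4*I*pi/7)
  chi_3          1             exp(6*I*pi/7)   exp(-2*I*pi/7)  exp(4*I*pi/7)   exp(-4*I*pi/7)  exp(2*I*pi/7)   exp(-6*I*pi/7)
  chi_4          1             exp(-6*I*pi/7)  exp(2*I*pi/7)   exp(-4*I*pi/7)  exp(4*I*pi/7)   exp(-2*I*pi/7)  exp(6*I*pi/7) 
  chi_5          1             exp(-4*I*pi/7)  exp(6*I*pi/7)   exp(2*I*pi/7)   exp(-2*I*pi/7)  exp(-6*I*pi/7)  exp(4*I*pi/7) 
  chi_6          1             exp(-2*I*pi/7)  exp(-4*I*pi/7)  exp(-6*I*pi/7)  exp(6*I*pi/7)   exp(4*I*pi/7)   exp(2*I*pi/7) 

Spot check: chi_6(4) = zeta_7^(6*4) = zeta_7^24 = exp(6*I*pi/7).

Reasoning: Z/7Z is abelian, so all 7 irreducible complex representations are 1-dimensional. They are given by chi_k(m) = zeta_7^(k*m) for k = 0,...,6. Row orthogonality: sum_m chi_k(m) conj(chi_l(m)) = 7 * [k = l].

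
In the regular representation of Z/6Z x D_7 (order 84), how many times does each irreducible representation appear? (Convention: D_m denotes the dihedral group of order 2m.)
Each irreducible V_i of dimension d_i appears with multiplicity d_i, i.e. rho_reg = (direct sum over all irreducibles V_i) d_i V_i. The irreducible dimensions for Z/6Z x D_7 are 1, 1, 1, 1, 1, 1, 1, 1, 1, 1, 1, 1, 2, 2, 2, 2, 2, 2, 2, 2, 2, 2, 2, 2, 2, 2, 2, 2, 2, 2: 12 irreducibles of dimension 1, each with multiplicity 1; 18 irreducibles of dimension 2, each with multiplicity 2. Total dimension 12*1*1 + 18*2*2 = 84 = |G|.

Solution. General theorem: in the regular representation of a finite group G, each irreducible appears with multiplicity equal to its dimension. Check: dim(rho_reg) = sum d_i^2 = 1 + 1 + 1 + 1 + 1 + 1 + 1 + 1 + 1 + 1 + 1 + 1 + 4 + 4 + 4 + 4 + 4 + 4 + 4 + 4 + 4 + 4 + 4 + 4 + 4 + 4 + 4 + 4 + 4 + 4 = 84 = |G|.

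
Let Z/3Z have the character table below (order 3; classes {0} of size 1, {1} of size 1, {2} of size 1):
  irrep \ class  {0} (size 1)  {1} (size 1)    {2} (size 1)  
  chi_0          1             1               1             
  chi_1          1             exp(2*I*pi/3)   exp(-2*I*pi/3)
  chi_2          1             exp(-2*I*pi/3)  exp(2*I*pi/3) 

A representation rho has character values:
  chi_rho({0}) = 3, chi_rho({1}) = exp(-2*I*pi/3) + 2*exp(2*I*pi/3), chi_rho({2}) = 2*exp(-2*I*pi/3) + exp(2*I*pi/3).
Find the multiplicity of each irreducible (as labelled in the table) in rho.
Multiplicities: chi_0: 0, chi_1: 2, chi_2: 1.

Explanation: Use <chi_rho, chi> = (1/|G|) sum_C |C| * chi_rho(C) * conj(chi(C)) with |G| = 3 for each irreducible chi in the table:
  <chi_rho, chi_0> = (1/3)[1*(3)*conj(1) + 1*(exp(-2*I*pi/3) + 2*exp(2*I*pi/3))*conj(1) + 1*(2*exp(-2*I*pi/3) + exp(2*I*pi/3))*conj(1)]
      = (1/3)[(3) + (exp(-2*I*pi/3) + 2*exp(2*I*pi/3)) + (2*exp(-2*I*pi/3) + exp(2*I*pi/3))] = 0/3 = 0
  <chi_rho, chi_1> = (1/3)[1*(3)*conj(1) + 1*(exp(-2*I*pi/3) + 2*exp(2*I*pi/3))*conj(exp(2*I*pi/3)) + 1*(2*exp(-2*I*pi/3) + exp(2*I*pi/3))*conj(exp(-2*I*pi/3))]
      = (1/3)[(3) + (2 + exp(2*I*pi/3)) + (2 + exp(-2*I*pi/3))] = 6/3 = 2
  <chi_rho, chi_2> = (1/3)[1*(3)*conj(1) + 1*(exp(-2*I*pi/3) + 2*exp(2*I*pi/3))*conj(exp(-2*I*pi/3)) + 1*(2*exp(-2*I*pi/3) + exp(2*I*pi/3))*conj(exp(2*I*pi/3))]
      = (1/3)[(3) + (1 + 2*exp(-2*I*pi/3)) + (1 + 2*exp(2*I*pi/3))] = 3/3 = 1
(Exp terms are combined using exp(i*s)*conj(exp(i*t)) = exp(i*(s-t)), and sums of them are collapsed using the identity that for every m > 1 the m distinct m-th roots of unity sum to 0, e.g. 1 + exp(2*I*pi/3) + exp(-2*I*pi/3) = 0.)
Dimension check: dim(rho) = sum (mult * dim) = 0*1 + 2*1 + 1*1 = 3 = chi_rho(e) = 3.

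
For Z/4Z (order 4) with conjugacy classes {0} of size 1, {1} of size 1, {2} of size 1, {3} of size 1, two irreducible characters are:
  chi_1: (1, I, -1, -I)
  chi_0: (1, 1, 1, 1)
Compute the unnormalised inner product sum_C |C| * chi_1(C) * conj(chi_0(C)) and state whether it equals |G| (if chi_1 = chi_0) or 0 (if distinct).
Sum = 0; so <chi_1, chi_0> = 0 (distinct irreducibles are orthogonal).

Proof sketch: Compute term by term over conjugacy classes (|C| * chi_1(C) * conj(chi_0(C))):
  1*(1)*conj(1) + 1*(I)*conj(1) + 1*(-1)*conj(1) + 1*(-I)*conj(1)
  = (1) + (I) + (-1) + (-I)
  = 0.
(Exp terms are combined using exp(i*s)*conj(exp(i*t)) = exp(i*(s-t)), and sums of them are collapsed using the identity that for every m > 1 the m distinct m-th roots of unity sum to 0, e.g. 1 + exp(2*I*pi/3) + exp(-2*I*pi/3) = 0.)
Dividing by |G| = 4 gives 0/4 = 0, matching the row-orthogonality relation <chi_1, chi_0> = [chi_1 = chi_0].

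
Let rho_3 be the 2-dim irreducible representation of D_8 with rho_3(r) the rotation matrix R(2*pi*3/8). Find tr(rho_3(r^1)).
chi_{rho_3}(r^1) = 2*cos(2*pi*3*1/8) = -sqrt(2)

Derivation: rho_3(r^1) is rotation by angle 2*pi*3*1/8, whose trace is 2*cos(2*pi*3*1/8) = -sqrt(2).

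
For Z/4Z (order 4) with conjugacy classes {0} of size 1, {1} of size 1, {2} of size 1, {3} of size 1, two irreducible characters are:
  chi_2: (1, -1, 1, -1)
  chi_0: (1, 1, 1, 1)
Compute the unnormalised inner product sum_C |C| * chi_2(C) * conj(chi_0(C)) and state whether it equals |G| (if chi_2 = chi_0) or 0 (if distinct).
Sum = 0; so <chi_2, chi_0> = 0 (distinct irreducibles are orthogonal).

Explanation: Compute term by term over conjugacy classes (|C| * chi_2(C) * conj(chi_0(C))):
  1*(1)*conj(1) + 1*(-1)*conj(1) + 1*(1)*conj(1) + 1*(-1)*conj(1)
  = (1) + (-1) + (1) + (-1)
  = 0.
(Exp terms are combined using exp(i*s)*conj(exp(i*t)) = exp(i*(s-t)), and sums of them are collapsed using the identity that for every m > 1 the m distinct m-th roots of unity sum to 0, e.g. 1 + exp(2*I*pi/3) + exp(-2*I*pi/3) = 0.)
Dividing by |G| = 4 gives 0/4 = 0, matching the row-orthogonality relation <chi_2, chi_0> = [chi_2 = chi_0].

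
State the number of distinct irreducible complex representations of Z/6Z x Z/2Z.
12

Why: The number of irreducible complex representations of a finite group equals its number of conjugacy classes. Z/6Z x Z/2Z is abelian of order 12, so every element is its own conjugacy class: 12 classes, so Z/6Z x Z/2Z (order 12) has exactly 12 irreducible complex representations.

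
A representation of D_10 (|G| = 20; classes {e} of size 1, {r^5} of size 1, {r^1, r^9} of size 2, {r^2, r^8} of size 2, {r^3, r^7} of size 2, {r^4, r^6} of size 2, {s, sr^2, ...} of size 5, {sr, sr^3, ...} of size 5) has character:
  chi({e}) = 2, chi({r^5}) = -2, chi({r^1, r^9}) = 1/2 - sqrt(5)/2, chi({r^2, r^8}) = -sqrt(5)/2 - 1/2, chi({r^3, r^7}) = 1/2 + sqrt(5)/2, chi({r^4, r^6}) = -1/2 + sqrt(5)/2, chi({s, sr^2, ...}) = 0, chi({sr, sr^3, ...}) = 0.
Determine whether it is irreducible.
Irreducible: <chi, chi> = 1.

Solution. <chi, chi> = (1/|G|) sum_C |C| * |chi(C)|^2 = (1/20)[1*|2|^2 + 1*|-2|^2 + 2*|1/2 - sqrt(5)/2|^2 + 2*|-sqrt(5)/2 - 1/2|^2 + 2*|1/2 + sqrt(5)/2|^2 + 2*|-1/2 + sqrt(5)/2|^2 + 5*|0|^2 + 5*|0|^2]
  = (1/20)[(4) + (4) + (3 - sqrt(5)) + (sqrt(5) + 3) + (sqrt(5) + 3) + (3 - sqrt(5)) + (0) + (0)] = 20/20 = 1.
A character is irreducible iff <chi, chi> = 1, so this representation is irreducible.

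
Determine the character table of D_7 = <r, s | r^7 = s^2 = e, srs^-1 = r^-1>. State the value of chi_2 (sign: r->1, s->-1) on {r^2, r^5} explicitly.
Conjugacy classes: {e} of size 1, {r^1, r^6} of size 2, {r^2, r^5} of size 2, {r^3, r^4} of size 2, {s, sr, ..., sr^6} of size 7.
Character table:
  irrep \ class              {e} (size 1)  {r^1, r^6} (size 2)  {r^2, r^5} (size 2)  {r^3, r^4} (size 2)  {s, sr, ..., sr^6} (size 7)
  chi_1 (triv)               1             1                    1                    1                    1                          
  chi_2 (sign: r->1, s->-1)  1             1                    1                    1                    -1                         
  chi_3 (2d, j=1)            2             2*cos(2*pi/7)        -2*cos(3*pi/7)       -2*cos(pi/7)         0                          
  chi_4 (2d, j=2)            2             -2*cos(3*pi/7)       -2*cos(pi/7)         2*cos(2*pi/7)        0                          
  chi_5 (2d, j=3)            2             -2*cos(pi/7)         2*cos(2*pi/7)        -2*cos(3*pi/7)       0                          

Spot check: chi_2 (sign: r->1, s->-1) on {r^2, r^5} = 1.

Derivation: D_7 has order 2*7 = 14 with 5 conjugacy classes, hence 5 irreducibles. Sum of squared dims 1 + 1 + 4 + 4 + 4 = 14 = |G|. Linear characters come from the abelianisation; the 2-dimensional irreps have character r^k -> 2*cos(2*pi*j*k/7), reflections -> 0.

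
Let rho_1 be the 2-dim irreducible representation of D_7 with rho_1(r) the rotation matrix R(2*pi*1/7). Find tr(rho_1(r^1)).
chi_{rho_1}(r^1) = 2*cos(2*pi*1*1/7) = 2*cos(2*pi/7)

Explanation: rho_1(r^1) is rotation by angle 2*pi*1*1/7, whose trace is 2*cos(2*pi*1*1/7) = 2*cos(2*pi/7).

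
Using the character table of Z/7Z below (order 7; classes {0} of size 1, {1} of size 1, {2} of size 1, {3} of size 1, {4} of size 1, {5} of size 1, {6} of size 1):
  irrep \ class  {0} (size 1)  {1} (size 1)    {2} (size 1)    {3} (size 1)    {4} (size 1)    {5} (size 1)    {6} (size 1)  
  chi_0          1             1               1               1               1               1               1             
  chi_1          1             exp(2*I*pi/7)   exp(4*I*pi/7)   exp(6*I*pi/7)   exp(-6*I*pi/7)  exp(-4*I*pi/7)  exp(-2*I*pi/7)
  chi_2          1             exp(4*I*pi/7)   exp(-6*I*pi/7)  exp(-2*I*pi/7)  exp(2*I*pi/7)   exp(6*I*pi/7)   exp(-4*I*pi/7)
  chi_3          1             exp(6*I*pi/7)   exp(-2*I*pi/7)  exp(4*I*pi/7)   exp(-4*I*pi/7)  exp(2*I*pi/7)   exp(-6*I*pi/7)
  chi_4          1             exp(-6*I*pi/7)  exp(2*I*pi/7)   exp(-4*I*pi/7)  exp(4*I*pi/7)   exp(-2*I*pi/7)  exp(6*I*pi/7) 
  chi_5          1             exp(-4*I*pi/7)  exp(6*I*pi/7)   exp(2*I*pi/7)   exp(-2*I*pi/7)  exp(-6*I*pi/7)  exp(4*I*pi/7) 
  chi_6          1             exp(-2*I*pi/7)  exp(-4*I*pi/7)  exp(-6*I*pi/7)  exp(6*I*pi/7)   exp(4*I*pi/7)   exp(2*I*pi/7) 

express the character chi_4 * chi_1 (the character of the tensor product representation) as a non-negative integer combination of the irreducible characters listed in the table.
chi_4 tensor chi_1 = chi_5 (all other irreducibles have multiplicity 0).

Argument: The character of a tensor product is the pointwise product (chi_4 * chi_1)(C) = chi_4(C) * chi_1(C):
  {0}: (1)*(1), {1}: (exp(-6*I*pi/7))*(exp(2*I*pi/7)), {2}: (exp(2*I*pi/7))*(exp(4*I*pi/7)), {3}: (exp(-4*I*pi/7))*(exp(6*I*pi/7)), {4}: (exp(4*I*pi/7))*(exp(-6*I*pi/7)), {5}: (exp(-2*I*pi/7))*(exp(-4*I*pi/7)), {6}: (exp(6*I*pi/7))*(exp(-2*I*pi/7))
so (chi_4 * chi_1) takes values
  {0} -> 1, {1} -> exp(-4*I*pi/7), {2} -> exp(6*I*pi/7), {3} -> exp(2*I*pi/7), {4} -> exp(-2*I*pi/7), {5} -> exp(-6*I*pi/7), {6} -> exp(4*I*pi/7).
Now take the inner product of this character with each irreducible chi from the table, <chi_4*chi_1, chi> = (1/7) sum_C |C| (chi_4*chi_1)(C) conj(chi(C)):
  <chi_4*chi_1, chi_0> = (1/7)[1*(1)*conj(1) + 1*(exp(-4*I*pi/7))*conj(1) + 1*(exp(6*I*pi/7))*conj(1) + 1*(exp(2*I*pi/7))*conj(1) + 1*(exp(-2*I*pi/7))*conj(1) + 1*(exp(-6*I*pi/7))*conj(1) + 1*(exp(4*I*pi/7))*conj(1)]
      = (1/7)[(1) + (exp(-4*I*pi/7)) + (exp(6*I*pi/7)) + (exp(2*I*pi/7)) + (exp(-2*I*pi/7)) + (exp(-6*I*pi/7)) + (exp(4*I*pi/7))] = 0/7 = 0
  <chi_4*chi_1, chi_1> = (1/7)[1*(1)*conj(1) + 1*(exp(-4*I*pi/7))*conj(exp(2*I*pi/7)) + 1*(exp(6*I*pi/7))*conj(exp(4*I*pi/7)) + 1*(exp(2*I*pi/7))*conj(exp(6*I*pi/7)) + 1*(exp(-2*I*pi/7))*conj(exp(-6*I*pi/7)) + 1*(exp(-6*I*pi/7))*conj(exp(-4*I*pi/7)) + 1*(exp(4*I*pi/7))*conj(exp(-2*I*pi/7))]
      = (1/7)[(1) + (exp(-6*I*pi/7)) + (exp(2*I*pi/7)) + (exp(-4*I*pi/7)) + (exp(4*I*pi/7)) + (exp(-2*I*pi/7)) + (exp(6*I*pi/7))] = 0/7 = 0
  <chi_4*chi_1, chi_2> = (1/7)[1*(1)*conj(1) + 1*(exp(-4*I*pi/7))*conj(exp(4*I*pi/7)) + 1*(exp(6*I*pi/7))*conj(exp(-6*I*pi/7)) + 1*(exp(2*I*pi/7))*conj(exp(-2*I*pi/7)) + 1*(exp(-2*I*pi/7))*conj(exp(2*I*pi/7)) + 1*(exp(-6*I*pi/7))*conj(exp(6*I*pi/7)) + 1*(exp(4*I*pi/7))*conj(exp(-4*I*pi/7))]
      = (1/7)[(1) + (exp(6*I*pi/7)) + (exp(-2*I*pi/7)) + (exp(4*I*pi/7)) + (exp(-4*I*pi/7)) + (exp(2*I*pi/7)) + (exp(-6*I*pi/7))] = 0/7 = 0
  <chi_4*chi_1, chi_3> = (1/7)[1*(1)*conj(1) + 1*(exp(-4*I*pi/7))*conj(exp(6*I*pi/7)) + 1*(exp(6*I*pi/7))*conj(exp(-2*I*pi/7)) + 1*(exp(2*I*pi/7))*conj(exp(4*I*pi/7)) + 1*(exp(-2*I*pi/7))*conj(exp(-4*I*pi/7)) + 1*(exp(-6*I*pi/7))*conj(exp(2*I*pi/7)) + 1*(exp(4*I*pi/7))*conj(exp(-6*I*pi/7))]
      = (1/7)[(1) + (exp(4*I*pi/7)) + (exp(-6*I*pi/7)) + (exp(-2*I*pi/7)) + (exp(2*I*pi/7)) + (exp(6*I*pi/7)) + (exp(-4*I*pi/7))] = 0/7 = 0
  <chi_4*chi_1, chi_4> = (1/7)[1*(1)*conj(1) + 1*(exp(-4*I*pi/7))*conj(exp(-6*I*pi/7)) + 1*(exp(6*I*pi/7))*conj(exp(2*I*pi/7)) + 1*(exp(2*I*pi/7))*conj(exp(-4*I*pi/7)) + 1*(exp(-2*I*pi/7))*conj(exp(4*I*pi/7)) + 1*(exp(-6*I*pi/7))*conj(exp(-2*I*pi/7)) + 1*(exp(4*I*pi/7))*conj(exp(6*I*pi/7))]
      = (1/7)[(1) + (exp(2*I*pi/7)) + (exp(4*I*pi/7)) + (exp(6*I*pi/7)) + (exp(-6*I*pi/7)) + (exp(-4*I*pi/7)) + (exp(-2*I*pi/7))] = 0/7 = 0
  <chi_4*chi_1, chi_5> = (1/7)[1*(1)*conj(1) + 1*(exp(-4*I*pi/7))*conj(exp(-4*I*pi/7)) + 1*(exp(6*I*pi/7))*conj(exp(6*I*pi/7)) + 1*(exp(2*I*pi/7))*conj(exp(2*I*pi/7)) + 1*(exp(-2*I*pi/7))*conj(exp(-2*I*pi/7)) + 1*(exp(-6*I*pi/7))*conj(exp(-6*I*pi/7)) + 1*(exp(4*I*pi/7))*conj(exp(4*I*pi/7))]
      = (1/7)[(1) + (1) + (1) + (1) + (1) + (1) + (1)] = 7/7 = 1
  <chi_4*chi_1, chi_6> = (1/7)[1*(1)*conj(1) + 1*(exp(-4*I*pi/7))*conj(exp(-2*I*pi/7)) + 1*(exp(6*I*pi/7))*conj(exp(-4*I*pi/7)) + 1*(exp(2*I*pi/7))*conj(exp(-6*I*pi/7)) + 1*(exp(-2*I*pi/7))*conj(exp(6*I*pi/7)) + 1*(exp(-6*I*pi/7))*conj(exp(4*I*pi/7)) + 1*(exp(4*I*pi/7))*conj(exp(2*I*pi/7))]
      = (1/7)[(1) + (exp(-2*I*pi/7)) + (exp(-4*I*pi/7)) + (exp(-6*I*pi/7)) + (exp(6*I*pi/7)) + (exp(4*I*pi/7)) + (exp(2*I*pi/7))] = 0/7 = 0
(Exp terms are combined using exp(i*s)*conj(exp(i*t)) = exp(i*(s-t)), and sums of them are collapsed using the identity that for every m > 1 the m distinct m-th roots of unity sum to 0, e.g. 1 + exp(2*I*pi/3) + exp(-2*I*pi/3) = 0.)
Hence the multiplicities are chi_5: 1. Dimension check: dim(chi_4)*dim(chi_1) = 1*1 = 1 and sum (mult * dim) = 1*1 = 1.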